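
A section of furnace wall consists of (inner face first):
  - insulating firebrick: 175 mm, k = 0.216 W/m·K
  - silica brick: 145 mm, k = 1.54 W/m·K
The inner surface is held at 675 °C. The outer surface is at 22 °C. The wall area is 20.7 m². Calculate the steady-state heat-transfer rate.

Treating each layer as a thermal resistance in series:
R_insulating firebrick = L/(kA) = 0.175/(0.216×20.7) = 0.03914 K/W
R_silica brick = L/(kA) = 0.145/(1.54×20.7) = 0.004549 K/W
R_total = 0.04369 K/W
Q = ΔT / R_total = 653 / 0.04369

Q ≈ 14900 W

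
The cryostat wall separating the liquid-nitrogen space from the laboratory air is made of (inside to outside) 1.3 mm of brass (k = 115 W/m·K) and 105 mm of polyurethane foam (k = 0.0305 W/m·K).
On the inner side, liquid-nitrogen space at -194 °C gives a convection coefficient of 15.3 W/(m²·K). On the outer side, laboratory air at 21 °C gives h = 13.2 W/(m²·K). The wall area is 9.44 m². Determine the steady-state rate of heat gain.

Using the resistance-network approach (series):
R_inner film = 1/(h_i·A) = 1/(15.3×9.44) = 0.006924 K/W
R_brass = L/(kA) = 0.0013/(115×9.44) = 1.197×10^-6 K/W
R_polyurethane foam = L/(kA) = 0.105/(0.0305×9.44) = 0.3647 K/W
R_outer film = 1/(h_o·A) = 1/(13.2×9.44) = 0.008025 K/W
R_total = 0.3796 K/W
Q = ΔT / R_total = 215 / 0.3796

Q ≈ 566 W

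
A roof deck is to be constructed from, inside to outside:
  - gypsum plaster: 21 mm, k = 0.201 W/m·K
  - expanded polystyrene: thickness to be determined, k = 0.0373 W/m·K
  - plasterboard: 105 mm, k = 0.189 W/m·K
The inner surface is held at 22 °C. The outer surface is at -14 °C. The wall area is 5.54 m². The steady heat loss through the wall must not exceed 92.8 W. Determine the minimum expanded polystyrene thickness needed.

L ≈ 55.5 mm

Series thermal resistances:
R_gypsum plaster = L/(kA) = 0.021/(0.201×5.54) = 0.01886 K/W
R_plasterboard = L/(kA) = 0.105/(0.189×5.54) = 0.1003 K/W
Sum of the known resistances R_other = 0.1191 K/W
Required total resistance R_tot = ΔT/Q_allow = 36/92.8 = 0.3879 K/W
R_expanded polystyrene = R_tot − R_other = 0.2688 K/W
L = R·k·A = 0.2688×0.0373×5.54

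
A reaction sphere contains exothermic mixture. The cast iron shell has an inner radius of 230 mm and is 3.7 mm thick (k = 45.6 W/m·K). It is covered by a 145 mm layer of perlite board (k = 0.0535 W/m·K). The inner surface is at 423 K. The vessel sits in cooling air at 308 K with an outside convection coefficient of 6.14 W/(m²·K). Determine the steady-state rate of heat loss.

Spherical conduction: R = (1/r_in − 1/r_out)/(4πk) per layer; series-sum.
R_cast iron shell = (1/0.23 − 1/0.2337)/(4π×45.6) = 1.201×10^-4 K/W
R_perlite board = (1/0.2337 − 1/0.3787)/(4π×0.0535) = 2.437 K/W
R_outer film = 1/(h·4πr_o²) = 1/(6.14×4π×0.3787²) = 0.09037 K/W
R_total = 2.527 K/W
Q = ΔT/R_total = 115/2.527

Q ≈ 45.5 W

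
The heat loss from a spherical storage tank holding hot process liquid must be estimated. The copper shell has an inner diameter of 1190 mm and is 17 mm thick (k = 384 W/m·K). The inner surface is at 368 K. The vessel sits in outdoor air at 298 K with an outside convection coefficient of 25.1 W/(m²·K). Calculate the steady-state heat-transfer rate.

Spherical conduction: R = (1/r_in − 1/r_out)/(4πk) per layer; series-sum.
R_copper shell = (1/0.595 − 1/0.612)/(4π×384) = 9.675×10^-6 K/W
R_outer film = 1/(h·4πr_o²) = 1/(25.1×4π×0.612²) = 0.008465 K/W
R_total = 0.008474 K/W
Q = ΔT/R_total = 70/0.008474

Q ≈ 8260 W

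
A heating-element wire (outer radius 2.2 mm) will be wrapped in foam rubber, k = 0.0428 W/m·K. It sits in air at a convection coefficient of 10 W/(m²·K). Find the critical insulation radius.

For a cylinder r_cr = k/h = 0.0428/10
r_cr = 4.28 mm; since the bare radius (2.2 mm) is below r_cr, adding a thin layer of insulation will *increase* heat loss.

r_cr ≈ 4.28 mm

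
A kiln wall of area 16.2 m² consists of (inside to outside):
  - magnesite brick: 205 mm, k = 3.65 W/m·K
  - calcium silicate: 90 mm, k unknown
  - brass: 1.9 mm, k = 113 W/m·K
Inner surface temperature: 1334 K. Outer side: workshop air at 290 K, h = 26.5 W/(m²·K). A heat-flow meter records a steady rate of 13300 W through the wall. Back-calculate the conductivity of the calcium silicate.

k ≈ 0.0764 W/(m·K)

Treating each layer as a thermal resistance in series:
R_magnesite brick = L/(kA) = 0.205/(3.65×16.2) = 0.003467 K/W
R_brass = L/(kA) = 0.0019/(113×16.2) = 1.038×10^-6 K/W
R_outer film = 1/(h_o·A) = 1/(26.5×16.2) = 0.002329 K/W
Sum of known resistances R_other = 0.005797 K/W
Total R = ΔT/Q = 1044/13300 = 0.0785 K/W
R_calcium silicate = R_total − R_other = 0.0727 K/W
k = L/(R·A) = 0.09/(0.0727×16.2)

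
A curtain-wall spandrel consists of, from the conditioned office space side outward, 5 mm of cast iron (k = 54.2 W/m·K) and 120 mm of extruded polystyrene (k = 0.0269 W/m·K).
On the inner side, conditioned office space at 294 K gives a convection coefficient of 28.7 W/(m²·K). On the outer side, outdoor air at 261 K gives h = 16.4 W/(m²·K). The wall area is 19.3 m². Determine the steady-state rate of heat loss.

Q ≈ 140 W

Series thermal resistances:
R_inner film = 1/(h_i·A) = 1/(28.7×19.3) = 0.001805 K/W
R_cast iron = L/(kA) = 0.005/(54.2×19.3) = 4.78×10^-6 K/W
R_extruded polystyrene = L/(kA) = 0.12/(0.0269×19.3) = 0.2311 K/W
R_outer film = 1/(h_o·A) = 1/(16.4×19.3) = 0.003159 K/W
R_total = 0.2361 K/W
Q = ΔT / R_total = 33 / 0.2361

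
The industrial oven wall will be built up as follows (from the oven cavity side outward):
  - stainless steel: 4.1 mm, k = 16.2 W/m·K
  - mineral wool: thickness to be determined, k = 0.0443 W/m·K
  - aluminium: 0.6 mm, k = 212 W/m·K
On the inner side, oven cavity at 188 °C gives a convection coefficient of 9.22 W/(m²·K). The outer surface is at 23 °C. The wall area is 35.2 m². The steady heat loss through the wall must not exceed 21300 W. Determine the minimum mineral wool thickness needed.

L ≈ 7.26 mm

Using the resistance-network approach (series):
R_inner film = 1/(h_i·A) = 1/(9.22×35.2) = 0.003081 K/W
R_stainless steel = L/(kA) = 0.0041/(16.2×35.2) = 7.19×10^-6 K/W
R_aluminium = L/(kA) = 0.0006/(212×35.2) = 8.04×10^-8 K/W
Sum of the known resistances R_other = 0.003089 K/W
Required total resistance R_tot = ΔT/Q_allow = 165/21300 = 0.007746 K/W
R_mineral wool = R_tot − R_other = 0.004658 K/W
L = R·k·A = 0.004658×0.0443×35.2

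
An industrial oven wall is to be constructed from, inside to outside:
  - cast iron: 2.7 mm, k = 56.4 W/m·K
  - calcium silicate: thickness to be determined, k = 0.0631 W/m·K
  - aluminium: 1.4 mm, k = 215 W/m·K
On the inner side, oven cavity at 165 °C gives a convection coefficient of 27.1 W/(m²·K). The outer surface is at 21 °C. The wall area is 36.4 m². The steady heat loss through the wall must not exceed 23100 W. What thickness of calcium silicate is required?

L ≈ 12 mm

Series thermal resistances:
R_inner film = 1/(h_i·A) = 1/(27.1×36.4) = 0.001014 K/W
R_cast iron = L/(kA) = 0.0027/(56.4×36.4) = 1.315×10^-6 K/W
R_aluminium = L/(kA) = 0.0014/(215×36.4) = 1.789×10^-7 K/W
Sum of the known resistances R_other = 0.001015 K/W
Required total resistance R_tot = ΔT/Q_allow = 144/23100 = 0.006234 K/W
R_calcium silicate = R_tot − R_other = 0.005219 K/W
L = R·k·A = 0.005219×0.0631×36.4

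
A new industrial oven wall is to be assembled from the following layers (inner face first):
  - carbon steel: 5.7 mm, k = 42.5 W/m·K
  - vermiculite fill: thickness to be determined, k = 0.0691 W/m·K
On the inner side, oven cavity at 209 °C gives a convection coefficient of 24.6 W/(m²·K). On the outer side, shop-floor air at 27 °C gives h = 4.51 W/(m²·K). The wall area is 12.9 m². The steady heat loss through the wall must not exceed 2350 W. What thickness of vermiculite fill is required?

Model the wall as resistances in series:
R_inner film = 1/(h_i·A) = 1/(24.6×12.9) = 0.003151 K/W
R_carbon steel = L/(kA) = 0.0057/(42.5×12.9) = 1.04×10^-5 K/W
R_outer film = 1/(h_o·A) = 1/(4.51×12.9) = 0.01719 K/W
Sum of the known resistances R_other = 0.02035 K/W
Required total resistance R_tot = ΔT/Q_allow = 182/2350 = 0.07745 K/W
R_vermiculite fill = R_tot − R_other = 0.0571 K/W
L = R·k·A = 0.0571×0.0691×12.9

L ≈ 50.9 mm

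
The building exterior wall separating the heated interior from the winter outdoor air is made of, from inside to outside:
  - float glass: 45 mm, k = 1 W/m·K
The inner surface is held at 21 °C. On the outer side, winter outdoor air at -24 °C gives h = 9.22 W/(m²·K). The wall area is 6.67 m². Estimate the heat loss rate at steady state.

Q ≈ 1960 W

Series thermal resistances:
R_float glass = L/(kA) = 0.045/(1×6.67) = 0.006747 K/W
R_outer film = 1/(h_o·A) = 1/(9.22×6.67) = 0.01626 K/W
R_total = 0.02301 K/W
Q = ΔT / R_total = 45 / 0.02301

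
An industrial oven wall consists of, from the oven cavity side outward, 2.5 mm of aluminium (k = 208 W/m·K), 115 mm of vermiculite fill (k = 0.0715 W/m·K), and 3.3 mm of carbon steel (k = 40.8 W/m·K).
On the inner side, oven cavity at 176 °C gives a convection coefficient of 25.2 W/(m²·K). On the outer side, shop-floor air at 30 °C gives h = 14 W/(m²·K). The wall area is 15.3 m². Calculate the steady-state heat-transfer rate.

Q ≈ 1300 W

Model the wall as resistances in series:
R_inner film = 1/(h_i·A) = 1/(25.2×15.3) = 0.002594 K/W
R_aluminium = L/(kA) = 0.0025/(208×15.3) = 7.856×10^-7 K/W
R_vermiculite fill = L/(kA) = 0.115/(0.0715×15.3) = 0.1051 K/W
R_carbon steel = L/(kA) = 0.0033/(40.8×15.3) = 5.286×10^-6 K/W
R_outer film = 1/(h_o·A) = 1/(14×15.3) = 0.004669 K/W
R_total = 0.1124 K/W
Q = ΔT / R_total = 146 / 0.1124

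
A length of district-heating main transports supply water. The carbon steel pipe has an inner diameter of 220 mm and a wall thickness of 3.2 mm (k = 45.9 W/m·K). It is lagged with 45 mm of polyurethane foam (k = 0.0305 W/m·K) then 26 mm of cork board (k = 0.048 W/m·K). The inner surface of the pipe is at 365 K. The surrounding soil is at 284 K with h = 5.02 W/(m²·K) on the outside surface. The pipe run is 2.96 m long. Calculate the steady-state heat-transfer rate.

Q ≈ 98.9 W

Radial resistances (cylindrical: R_cond = ln(r_o/r_i)/(2πkL), R_conv = 1/(h·2πrL)):
R_carbon steel pipe wall = ln(113.2/110)/(2π×45.9×2.96) = 3.359×10^-5 K/W
R_polyurethane foam = ln(158.2/113.2)/(2π×0.0305×2.96) = 0.5901 K/W
R_cork board = ln(184.2/158.2)/(2π×0.048×2.96) = 0.1704 K/W
R_outer film = 1/(h_o·2πr_oL) = 1/(5.02×2π×0.1842×2.96) = 0.05815 K/W
R_total = 0.8187 K/W
Q = ΔT/R_total = 81/0.8187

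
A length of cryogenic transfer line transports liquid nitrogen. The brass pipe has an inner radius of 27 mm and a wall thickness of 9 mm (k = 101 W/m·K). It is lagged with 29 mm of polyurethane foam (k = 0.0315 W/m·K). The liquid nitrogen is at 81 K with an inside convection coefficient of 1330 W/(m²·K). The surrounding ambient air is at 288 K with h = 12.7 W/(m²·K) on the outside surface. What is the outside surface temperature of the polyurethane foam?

T ≈ 275 K

Radial resistances (cylindrical: R_cond = ln(r_o/r_i)/(2πkL), R_conv = 1/(h·2πrL)):
R_inner film = 1/(h_i·2πr₁L) = 1/(1330×2π×0.027×1) = 0.004432 K/W
R_brass pipe wall = ln(36/27)/(2π×101×1) = 4.533×10^-4 K/W
R_polyurethane foam = ln(65/36)/(2π×0.0315×1) = 2.985 K/W
R_outer film = 1/(h_o·2πr_oL) = 1/(12.7×2π×0.065×1) = 0.1928 K/W
R_total = 3.183 K/W
Q = ΔT/R_total = 207/3.183
Q = 65 W/m
T_interface = T_inner + Q·ΣR(inner→interface) = 81 + 65×2.99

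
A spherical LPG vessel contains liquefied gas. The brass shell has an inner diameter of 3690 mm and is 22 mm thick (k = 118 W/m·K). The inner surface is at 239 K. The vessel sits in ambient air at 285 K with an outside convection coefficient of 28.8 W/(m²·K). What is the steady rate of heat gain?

Each spherical layer contributes R = (1/r_i − 1/r_o)/(4πk):
R_brass shell = (1/1.845 − 1/1.867)/(4π×118) = 4.307×10^-6 K/W
R_outer film = 1/(h·4πr_o²) = 1/(28.8×4π×1.867²) = 7.927×10^-4 K/W
R_total = 7.97×10^-4 K/W
Q = ΔT/R_total = 46/7.97×10^-4

Q ≈ 57700 W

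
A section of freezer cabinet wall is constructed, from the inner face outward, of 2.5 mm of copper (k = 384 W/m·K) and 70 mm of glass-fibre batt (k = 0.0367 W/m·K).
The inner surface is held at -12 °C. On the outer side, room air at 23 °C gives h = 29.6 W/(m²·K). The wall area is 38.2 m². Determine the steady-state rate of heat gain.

Thermal resistances in series:
R_copper = L/(kA) = 0.0025/(384×38.2) = 1.704×10^-7 K/W
R_glass-fibre batt = L/(kA) = 0.07/(0.0367×38.2) = 0.04993 K/W
R_outer film = 1/(h_o·A) = 1/(29.6×38.2) = 8.844×10^-4 K/W
R_total = 0.05082 K/W
Q = ΔT / R_total = 35 / 0.05082

Q ≈ 689 W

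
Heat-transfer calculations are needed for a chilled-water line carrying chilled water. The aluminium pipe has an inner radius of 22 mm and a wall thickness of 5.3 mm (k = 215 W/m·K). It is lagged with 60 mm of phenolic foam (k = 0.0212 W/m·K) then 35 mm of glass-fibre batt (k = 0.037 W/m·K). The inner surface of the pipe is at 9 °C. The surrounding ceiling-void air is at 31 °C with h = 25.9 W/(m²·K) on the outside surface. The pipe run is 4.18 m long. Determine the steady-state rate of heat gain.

Radial resistances (cylindrical: R_cond = ln(r_o/r_i)/(2πkL), R_conv = 1/(h·2πrL)):
R_aluminium pipe wall = ln(27.3/22)/(2π×215×4.18) = 3.822×10^-5 K/W
R_phenolic foam = ln(87.3/27.3)/(2π×0.0212×4.18) = 2.088 K/W
R_glass-fibre batt = ln(122.3/87.3)/(2π×0.037×4.18) = 0.3469 K/W
R_outer film = 1/(h_o·2πr_oL) = 1/(25.9×2π×0.1223×4.18) = 0.01202 K/W
R_total = 2.447 K/W
Q = ΔT/R_total = 22/2.447

Q ≈ 8.99 W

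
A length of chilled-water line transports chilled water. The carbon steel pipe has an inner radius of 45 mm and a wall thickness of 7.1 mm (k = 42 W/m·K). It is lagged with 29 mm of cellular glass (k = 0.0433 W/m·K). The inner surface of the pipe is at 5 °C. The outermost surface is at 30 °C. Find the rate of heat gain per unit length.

Cylindrical conduction, so R = ln(r₂/r₁)/(2πkL) per layer, in series:
R_carbon steel pipe wall = ln(52.1/45)/(2π×42×1) = 5.552×10^-4 K/W
R_cellular glass = ln(81.1/52.1)/(2π×0.0433×1) = 1.627 K/W
R_total = 1.627 K/W
Q = ΔT/R_total = 25/1.627

q′ ≈ 15.4 W/m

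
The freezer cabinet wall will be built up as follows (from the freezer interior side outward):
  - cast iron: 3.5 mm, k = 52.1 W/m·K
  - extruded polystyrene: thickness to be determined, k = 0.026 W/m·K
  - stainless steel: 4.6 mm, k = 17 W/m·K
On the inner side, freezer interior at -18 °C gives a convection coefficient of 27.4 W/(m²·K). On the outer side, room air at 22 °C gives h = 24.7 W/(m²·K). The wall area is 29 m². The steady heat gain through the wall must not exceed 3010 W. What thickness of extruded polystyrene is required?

Series thermal resistances:
R_inner film = 1/(h_i·A) = 1/(27.4×29) = 0.001258 K/W
R_cast iron = L/(kA) = 0.0035/(52.1×29) = 2.317×10^-6 K/W
R_stainless steel = L/(kA) = 0.0046/(17×29) = 9.331×10^-6 K/W
R_outer film = 1/(h_o·A) = 1/(24.7×29) = 0.001396 K/W
Sum of the known resistances R_other = 0.002666 K/W
Required total resistance R_tot = ΔT/Q_allow = 40/3010 = 0.01329 K/W
R_extruded polystyrene = R_tot − R_other = 0.01062 K/W
L = R·k·A = 0.01062×0.026×29

L ≈ 8.01 mm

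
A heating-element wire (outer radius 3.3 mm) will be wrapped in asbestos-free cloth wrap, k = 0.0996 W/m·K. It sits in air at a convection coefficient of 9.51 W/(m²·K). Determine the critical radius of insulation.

For a cylinder r_cr = k/h = 0.0996/9.51
r_cr = 10.5 mm; since the bare radius (3.3 mm) is below r_cr, adding a thin layer of insulation will *increase* heat loss.

r_cr ≈ 10.5 mm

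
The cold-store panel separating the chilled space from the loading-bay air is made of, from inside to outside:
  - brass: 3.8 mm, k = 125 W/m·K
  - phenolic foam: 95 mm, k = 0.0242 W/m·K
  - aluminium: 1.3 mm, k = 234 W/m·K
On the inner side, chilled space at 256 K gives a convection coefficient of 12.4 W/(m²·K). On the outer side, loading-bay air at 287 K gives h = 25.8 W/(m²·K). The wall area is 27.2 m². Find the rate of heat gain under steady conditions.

Q ≈ 208 W

Thermal resistances in series:
R_inner film = 1/(h_i·A) = 1/(12.4×27.2) = 0.002965 K/W
R_brass = L/(kA) = 0.0038/(125×27.2) = 1.118×10^-6 K/W
R_phenolic foam = L/(kA) = 0.095/(0.0242×27.2) = 0.1443 K/W
R_aluminium = L/(kA) = 0.0013/(234×27.2) = 2.042×10^-7 K/W
R_outer film = 1/(h_o·A) = 1/(25.8×27.2) = 0.001425 K/W
R_total = 0.1487 K/W
Q = ΔT / R_total = 31 / 0.1487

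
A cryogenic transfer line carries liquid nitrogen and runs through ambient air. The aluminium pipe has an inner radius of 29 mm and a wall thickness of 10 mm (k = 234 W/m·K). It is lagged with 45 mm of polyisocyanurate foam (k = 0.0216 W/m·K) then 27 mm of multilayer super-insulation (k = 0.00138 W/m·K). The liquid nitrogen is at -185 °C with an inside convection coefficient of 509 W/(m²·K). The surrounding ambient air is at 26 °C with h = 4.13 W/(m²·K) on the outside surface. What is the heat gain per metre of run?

q′ ≈ 5.53 W/m

Treating each annulus and film as a series resistance:
R_inner film = 1/(h_i·2πr₁L) = 1/(509×2π×0.029×1) = 0.01078 K/W
R_aluminium pipe wall = ln(39/29)/(2π×234×1) = 2.015×10^-4 K/W
R_polyisocyanurate foam = ln(84/39)/(2π×0.0216×1) = 5.653 K/W
R_multilayer super-insulation = ln(111/84)/(2π×0.00138×1) = 32.14 K/W
R_outer film = 1/(h_o·2πr_oL) = 1/(4.13×2π×0.111×1) = 0.3472 K/W
R_total = 38.16 K/W
Q = ΔT/R_total = 211/38.16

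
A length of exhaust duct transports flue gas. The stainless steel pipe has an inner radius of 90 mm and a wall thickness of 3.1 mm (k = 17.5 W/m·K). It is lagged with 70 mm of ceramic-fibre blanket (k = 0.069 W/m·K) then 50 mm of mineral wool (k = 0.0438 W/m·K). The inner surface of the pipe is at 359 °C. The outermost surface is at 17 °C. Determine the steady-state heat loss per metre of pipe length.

Per-layer cylindrical resistances, series-summed:
R_stainless steel pipe wall = ln(93.1/90)/(2π×17.5×1) = 3.08×10^-4 K/W
R_ceramic-fibre blanket = ln(163.1/93.1)/(2π×0.069×1) = 1.293 K/W
R_mineral wool = ln(213.1/163.1)/(2π×0.0438×1) = 0.9716 K/W
R_total = 2.265 K/W
Q = ΔT/R_total = 342/2.265

q′ ≈ 151 W/m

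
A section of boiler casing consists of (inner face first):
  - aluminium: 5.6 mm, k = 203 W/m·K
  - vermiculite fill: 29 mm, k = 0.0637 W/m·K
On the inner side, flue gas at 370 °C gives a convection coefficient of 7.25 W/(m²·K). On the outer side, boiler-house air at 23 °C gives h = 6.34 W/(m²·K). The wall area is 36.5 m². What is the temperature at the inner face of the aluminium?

Treating each layer as a thermal resistance in series:
R_inner film = 1/(h_i·A) = 1/(7.25×36.5) = 0.003779 K/W
R_aluminium = L/(kA) = 0.0056/(203×36.5) = 7.558×10^-7 K/W
R_vermiculite fill = L/(kA) = 0.029/(0.0637×36.5) = 0.01247 K/W
R_outer film = 1/(h_o·A) = 1/(6.34×36.5) = 0.004321 K/W
R_total = 0.02057 K/W;  Q = ΔT/R_total = 347/0.02057 = 16870 W
T_interface = T_inner − Q·ΣR(inner→interface) = 370 − 16900×0.003779

T ≈ 306 °C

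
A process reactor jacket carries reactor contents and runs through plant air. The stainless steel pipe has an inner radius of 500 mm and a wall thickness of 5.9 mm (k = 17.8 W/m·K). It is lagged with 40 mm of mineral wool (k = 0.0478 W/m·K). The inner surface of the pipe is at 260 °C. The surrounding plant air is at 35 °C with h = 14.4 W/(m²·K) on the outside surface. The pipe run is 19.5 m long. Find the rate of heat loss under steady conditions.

Q ≈ 16000 W

Radial resistances (cylindrical: R_cond = ln(r_o/r_i)/(2πkL), R_conv = 1/(h·2πrL)):
R_stainless steel pipe wall = ln(505.9/500)/(2π×17.8×19.5) = 5.379×10^-6 K/W
R_mineral wool = ln(545.9/505.9)/(2π×0.0478×19.5) = 0.01299 K/W
R_outer film = 1/(h_o·2πr_oL) = 1/(14.4×2π×0.5459×19.5) = 0.001038 K/W
R_total = 0.01404 K/W
Q = ΔT/R_total = 225/0.01404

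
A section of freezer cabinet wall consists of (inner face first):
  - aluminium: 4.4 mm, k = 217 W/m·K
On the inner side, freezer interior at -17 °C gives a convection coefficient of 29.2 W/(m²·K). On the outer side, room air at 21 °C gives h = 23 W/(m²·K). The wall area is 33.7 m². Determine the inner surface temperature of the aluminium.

Series thermal resistances:
R_inner film = 1/(h_i·A) = 1/(29.2×33.7) = 0.001016 K/W
R_aluminium = L/(kA) = 0.0044/(217×33.7) = 6.017×10^-7 K/W
R_outer film = 1/(h_o·A) = 1/(23×33.7) = 0.00129 K/W
R_total = 0.002307 K/W;  Q = ΔT/R_total = 38/0.002307 = 16470 W
T_interface = T_inner + Q·ΣR(inner→interface) = -17 + 16500×0.001016

T ≈ -0.261 °C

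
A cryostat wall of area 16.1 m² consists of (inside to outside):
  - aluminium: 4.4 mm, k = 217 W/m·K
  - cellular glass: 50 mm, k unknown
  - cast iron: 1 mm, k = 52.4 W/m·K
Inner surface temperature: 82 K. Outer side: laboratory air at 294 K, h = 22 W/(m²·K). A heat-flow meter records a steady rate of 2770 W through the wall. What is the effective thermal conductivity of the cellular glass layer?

Model the wall as resistances in series:
R_aluminium = L/(kA) = 0.0044/(217×16.1) = 1.259×10^-6 K/W
R_cast iron = L/(kA) = 0.001/(52.4×16.1) = 1.185×10^-6 K/W
R_outer film = 1/(h_o·A) = 1/(22×16.1) = 0.002823 K/W
Sum of known resistances R_other = 0.002826 K/W
Total R = ΔT/Q = 212/2770 = 0.07653 K/W
R_cellular glass = R_total − R_other = 0.07371 K/W
k = L/(R·A) = 0.05/(0.07371×16.1)

k ≈ 0.0421 W/(m·K)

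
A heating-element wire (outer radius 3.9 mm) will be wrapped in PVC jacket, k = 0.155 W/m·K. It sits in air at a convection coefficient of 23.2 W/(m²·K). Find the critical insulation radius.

For a cylinder r_cr = k/h = 0.155/23.2
r_cr = 6.68 mm; since the bare radius (3.9 mm) is below r_cr, adding a thin layer of insulation will *increase* heat loss.

r_cr ≈ 6.68 mm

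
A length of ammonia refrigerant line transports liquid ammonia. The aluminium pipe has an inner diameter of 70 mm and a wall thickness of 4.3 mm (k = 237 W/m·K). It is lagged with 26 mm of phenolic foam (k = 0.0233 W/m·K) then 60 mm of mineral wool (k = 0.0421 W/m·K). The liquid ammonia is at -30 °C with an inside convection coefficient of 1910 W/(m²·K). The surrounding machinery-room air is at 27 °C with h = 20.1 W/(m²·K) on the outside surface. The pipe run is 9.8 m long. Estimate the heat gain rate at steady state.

Radial resistances (cylindrical: R_cond = ln(r_o/r_i)/(2πkL), R_conv = 1/(h·2πrL)):
R_inner film = 1/(h_i·2πr₁L) = 1/(1910×2π×0.035×9.8) = 2.429×10^-4 K/W
R_aluminium pipe wall = ln(39.3/35)/(2π×237×9.8) = 7.94×10^-6 K/W
R_phenolic foam = ln(65.3/39.3)/(2π×0.0233×9.8) = 0.3539 K/W
R_mineral wool = ln(125.3/65.3)/(2π×0.0421×9.8) = 0.2514 K/W
R_outer film = 1/(h_o·2πr_oL) = 1/(20.1×2π×0.1253×9.8) = 0.006448 K/W
R_total = 0.612 K/W
Q = ΔT/R_total = 57/0.612

Q ≈ 93.1 W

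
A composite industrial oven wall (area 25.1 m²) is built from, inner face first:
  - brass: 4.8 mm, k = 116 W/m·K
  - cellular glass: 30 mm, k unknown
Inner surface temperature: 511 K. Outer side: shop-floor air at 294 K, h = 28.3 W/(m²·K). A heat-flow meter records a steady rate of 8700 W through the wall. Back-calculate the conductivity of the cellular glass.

k ≈ 0.0508 W/(m·K)

Model the wall as resistances in series:
R_brass = L/(kA) = 0.0048/(116×25.1) = 1.649×10^-6 K/W
R_outer film = 1/(h_o·A) = 1/(28.3×25.1) = 0.001408 K/W
Sum of known resistances R_other = 0.001409 K/W
Total R = ΔT/Q = 217/8700 = 0.02494 K/W
R_cellular glass = R_total − R_other = 0.02353 K/W
k = L/(R·A) = 0.03/(0.02353×25.1)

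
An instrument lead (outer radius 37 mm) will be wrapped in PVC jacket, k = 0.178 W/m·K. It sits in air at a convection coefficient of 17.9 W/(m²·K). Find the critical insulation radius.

For a cylinder r_cr = k/h = 0.178/17.9
r_cr = 9.94 mm; since the bare radius (37 mm) is above r_cr, any added insulation will reduce heat loss.

r_cr ≈ 9.94 mm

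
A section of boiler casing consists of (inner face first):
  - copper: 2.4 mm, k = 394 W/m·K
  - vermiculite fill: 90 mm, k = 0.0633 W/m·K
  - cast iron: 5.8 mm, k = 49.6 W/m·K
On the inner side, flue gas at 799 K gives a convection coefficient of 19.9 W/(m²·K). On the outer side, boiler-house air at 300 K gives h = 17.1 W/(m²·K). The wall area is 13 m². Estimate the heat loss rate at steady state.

Q ≈ 4240 W

Model the wall as resistances in series:
R_inner film = 1/(h_i·A) = 1/(19.9×13) = 0.003865 K/W
R_copper = L/(kA) = 0.0024/(394×13) = 4.686×10^-7 K/W
R_vermiculite fill = L/(kA) = 0.09/(0.0633×13) = 0.1094 K/W
R_cast iron = L/(kA) = 0.0058/(49.6×13) = 8.995×10^-6 K/W
R_outer film = 1/(h_o·A) = 1/(17.1×13) = 0.004498 K/W
R_total = 0.1177 K/W
Q = ΔT / R_total = 499 / 0.1177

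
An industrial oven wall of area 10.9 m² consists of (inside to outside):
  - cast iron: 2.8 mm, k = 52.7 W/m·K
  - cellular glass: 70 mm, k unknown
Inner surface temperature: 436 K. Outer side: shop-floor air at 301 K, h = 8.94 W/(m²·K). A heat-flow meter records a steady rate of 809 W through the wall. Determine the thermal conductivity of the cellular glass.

Using the resistance-network approach (series):
R_cast iron = L/(kA) = 0.0028/(52.7×10.9) = 4.874×10^-6 K/W
R_outer film = 1/(h_o·A) = 1/(8.94×10.9) = 0.01026 K/W
Sum of known resistances R_other = 0.01027 K/W
Total R = ΔT/Q = 135/809 = 0.1669 K/W
R_cellular glass = R_total − R_other = 0.1566 K/W
k = L/(R·A) = 0.07/(0.1566×10.9)

k ≈ 0.041 W/(m·K)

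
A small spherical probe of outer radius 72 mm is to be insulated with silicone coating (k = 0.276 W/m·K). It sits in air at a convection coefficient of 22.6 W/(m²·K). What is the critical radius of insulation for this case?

For a sphere r_cr = 2k/h = 2×0.276/22.6
r_cr = 24.4 mm; since the bare radius (72 mm) is above r_cr, any added insulation will reduce heat loss.

r_cr ≈ 24.4 mm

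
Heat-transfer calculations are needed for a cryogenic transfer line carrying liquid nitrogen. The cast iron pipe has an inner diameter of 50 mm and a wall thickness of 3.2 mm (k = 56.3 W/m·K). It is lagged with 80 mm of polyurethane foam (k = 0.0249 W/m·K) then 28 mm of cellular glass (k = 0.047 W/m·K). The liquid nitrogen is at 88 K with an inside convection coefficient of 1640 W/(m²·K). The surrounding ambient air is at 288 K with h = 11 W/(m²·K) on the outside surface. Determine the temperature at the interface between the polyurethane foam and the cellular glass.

Per-layer cylindrical resistances, series-summed:
R_inner film = 1/(h_i·2πr₁L) = 1/(1640×2π×0.025×1) = 0.003882 K/W
R_cast iron pipe wall = ln(28.2/25)/(2π×56.3×1) = 3.405×10^-4 K/W
R_polyurethane foam = ln(108.2/28.2)/(2π×0.0249×1) = 8.595 K/W
R_cellular glass = ln(136.2/108.2)/(2π×0.047×1) = 0.7793 K/W
R_outer film = 1/(h_o·2πr_oL) = 1/(11×2π×0.1362×1) = 0.1062 K/W
R_total = 9.485 K/W
Q = ΔT/R_total = 200/9.485
Q = 21.1 W/m
T_interface = T_inner + Q·ΣR(inner→interface) = 88 + 21.1×8.599

T ≈ 269 K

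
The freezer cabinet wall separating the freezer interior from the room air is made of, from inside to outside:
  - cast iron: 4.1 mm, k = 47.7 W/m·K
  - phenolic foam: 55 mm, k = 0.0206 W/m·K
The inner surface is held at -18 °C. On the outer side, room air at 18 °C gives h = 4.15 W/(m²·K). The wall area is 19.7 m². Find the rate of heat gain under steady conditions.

Using the resistance-network approach (series):
R_cast iron = L/(kA) = 0.0041/(47.7×19.7) = 4.363×10^-6 K/W
R_phenolic foam = L/(kA) = 0.055/(0.0206×19.7) = 0.1355 K/W
R_outer film = 1/(h_o·A) = 1/(4.15×19.7) = 0.01223 K/W
R_total = 0.1478 K/W
Q = ΔT / R_total = 36 / 0.1478

Q ≈ 244 W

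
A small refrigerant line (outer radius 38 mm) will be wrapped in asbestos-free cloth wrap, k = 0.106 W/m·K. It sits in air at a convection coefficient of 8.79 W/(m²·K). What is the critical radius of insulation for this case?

r_cr ≈ 12.1 mm

For a cylinder r_cr = k/h = 0.106/8.79
r_cr = 12.1 mm; since the bare radius (38 mm) is above r_cr, any added insulation will reduce heat loss.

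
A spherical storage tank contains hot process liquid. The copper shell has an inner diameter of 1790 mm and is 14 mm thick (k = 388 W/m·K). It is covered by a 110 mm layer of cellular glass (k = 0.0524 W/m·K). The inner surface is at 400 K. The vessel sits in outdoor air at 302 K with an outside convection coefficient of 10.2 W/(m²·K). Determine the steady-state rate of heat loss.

For a spherical shell R = (1/r₁ − 1/r₂)/(4πk); film R = 1/(h·4πr²). In series:
R_copper shell = (1/0.895 − 1/0.909)/(4π×388) = 3.529×10^-6 K/W
R_cellular glass = (1/0.909 − 1/1.019)/(4π×0.0524) = 0.1803 K/W
R_outer film = 1/(h·4πr_o²) = 1/(10.2×4π×1.019²) = 0.007513 K/W
R_total = 0.1879 K/W
Q = ΔT/R_total = 98/0.1879

Q ≈ 522 W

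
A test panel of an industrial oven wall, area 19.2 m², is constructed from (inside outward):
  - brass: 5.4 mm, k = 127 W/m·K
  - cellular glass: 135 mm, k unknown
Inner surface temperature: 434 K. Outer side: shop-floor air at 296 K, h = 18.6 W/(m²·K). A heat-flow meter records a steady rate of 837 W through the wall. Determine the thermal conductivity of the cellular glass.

k ≈ 0.0434 W/(m·K)

Using the resistance-network approach (series):
R_brass = L/(kA) = 0.0054/(127×19.2) = 2.215×10^-6 K/W
R_outer film = 1/(h_o·A) = 1/(18.6×19.2) = 0.0028 K/W
Sum of known resistances R_other = 0.002802 K/W
Total R = ΔT/Q = 138/837 = 0.1649 K/W
R_cellular glass = R_total − R_other = 0.1621 K/W
k = L/(R·A) = 0.135/(0.1621×19.2)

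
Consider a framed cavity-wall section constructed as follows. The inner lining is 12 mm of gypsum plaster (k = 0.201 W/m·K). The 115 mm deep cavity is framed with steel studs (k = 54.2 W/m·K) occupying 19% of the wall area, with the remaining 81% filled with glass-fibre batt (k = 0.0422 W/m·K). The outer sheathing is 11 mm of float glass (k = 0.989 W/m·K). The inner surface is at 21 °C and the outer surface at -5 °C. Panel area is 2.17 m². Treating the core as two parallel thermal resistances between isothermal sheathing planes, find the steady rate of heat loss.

Sheathing layers in series; stud and cavity paths in parallel between them.
R_inner = 0.012/(0.201×2.17) = 0.02751 K/W
R_stud  = 0.115/(54.2×0.19×2.17) = 0.005146 K/W
R_cav   = 0.115/(0.0422×0.81×2.17) = 1.55 K/W
1/R_core = 1/R_stud + 1/R_cav → R_core = 0.005129 K/W
R_outer = 0.011/(0.989×2.17) = 0.005126 K/W
R_total = 0.03777 K/W
Q = ΔT/R_total = 26/0.03777

Q ≈ 688 W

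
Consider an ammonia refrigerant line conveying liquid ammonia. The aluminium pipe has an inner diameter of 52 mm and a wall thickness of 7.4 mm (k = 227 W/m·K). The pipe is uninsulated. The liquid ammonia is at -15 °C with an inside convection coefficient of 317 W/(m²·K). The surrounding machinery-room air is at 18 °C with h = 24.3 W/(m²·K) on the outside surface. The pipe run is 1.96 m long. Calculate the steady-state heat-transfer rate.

Cylindrical conduction, so R = ln(r₂/r₁)/(2πkL) per layer, in series:
R_inner film = 1/(h_i·2πr₁L) = 1/(317×2π×0.026×1.96) = 0.009852 K/W
R_aluminium pipe wall = ln(33.4/26)/(2π×227×1.96) = 8.959×10^-5 K/W
R_outer film = 1/(h_o·2πr_oL) = 1/(24.3×2π×0.0334×1.96) = 0.1 K/W
R_total = 0.11 K/W
Q = ΔT/R_total = 33/0.11

Q ≈ 300 W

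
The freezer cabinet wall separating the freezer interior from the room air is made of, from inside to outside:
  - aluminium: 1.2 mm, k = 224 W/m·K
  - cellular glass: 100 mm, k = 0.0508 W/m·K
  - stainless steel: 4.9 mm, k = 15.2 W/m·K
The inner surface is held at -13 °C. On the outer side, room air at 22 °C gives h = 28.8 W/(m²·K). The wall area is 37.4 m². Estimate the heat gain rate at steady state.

Series thermal resistances:
R_aluminium = L/(kA) = 0.0012/(224×37.4) = 1.432×10^-7 K/W
R_cellular glass = L/(kA) = 0.1/(0.0508×37.4) = 0.05263 K/W
R_stainless steel = L/(kA) = 0.0049/(15.2×37.4) = 8.619×10^-6 K/W
R_outer film = 1/(h_o·A) = 1/(28.8×37.4) = 9.284×10^-4 K/W
R_total = 0.05357 K/W
Q = ΔT / R_total = 35 / 0.05357

Q ≈ 653 W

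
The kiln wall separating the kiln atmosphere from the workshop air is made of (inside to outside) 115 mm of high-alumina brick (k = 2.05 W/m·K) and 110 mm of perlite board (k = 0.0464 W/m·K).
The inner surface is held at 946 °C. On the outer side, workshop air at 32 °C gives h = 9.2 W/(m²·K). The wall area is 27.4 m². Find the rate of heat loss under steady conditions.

Using the resistance-network approach (series):
R_high-alumina brick = L/(kA) = 0.115/(2.05×27.4) = 0.002047 K/W
R_perlite board = L/(kA) = 0.11/(0.0464×27.4) = 0.08652 K/W
R_outer film = 1/(h_o·A) = 1/(9.2×27.4) = 0.003967 K/W
R_total = 0.09254 K/W
Q = ΔT / R_total = 914 / 0.09254

Q ≈ 9880 W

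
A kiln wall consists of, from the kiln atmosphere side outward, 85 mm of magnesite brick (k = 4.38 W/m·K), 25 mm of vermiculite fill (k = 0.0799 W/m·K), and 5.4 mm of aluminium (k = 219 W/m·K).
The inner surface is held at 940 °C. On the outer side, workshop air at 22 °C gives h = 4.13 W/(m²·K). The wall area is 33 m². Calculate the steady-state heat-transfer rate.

Using the resistance-network approach (series):
R_magnesite brick = L/(kA) = 0.085/(4.38×33) = 5.881×10^-4 K/W
R_vermiculite fill = L/(kA) = 0.025/(0.0799×33) = 0.009482 K/W
R_aluminium = L/(kA) = 0.0054/(219×33) = 7.472×10^-7 K/W
R_outer film = 1/(h_o·A) = 1/(4.13×33) = 0.007337 K/W
R_total = 0.01741 K/W
Q = ΔT / R_total = 918 / 0.01741

Q ≈ 52700 W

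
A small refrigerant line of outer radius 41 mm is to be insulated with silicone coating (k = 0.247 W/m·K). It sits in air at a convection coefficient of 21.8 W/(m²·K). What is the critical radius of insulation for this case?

For a cylinder r_cr = k/h = 0.247/21.8
r_cr = 11.3 mm; since the bare radius (41 mm) is above r_cr, any added insulation will reduce heat loss.

r_cr ≈ 11.3 mm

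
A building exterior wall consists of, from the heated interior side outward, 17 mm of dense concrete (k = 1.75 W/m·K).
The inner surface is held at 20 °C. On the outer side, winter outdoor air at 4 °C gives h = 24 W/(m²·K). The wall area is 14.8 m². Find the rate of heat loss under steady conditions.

Using the resistance-network approach (series):
R_dense concrete = L/(kA) = 0.017/(1.75×14.8) = 6.564×10^-4 K/W
R_outer film = 1/(h_o·A) = 1/(24×14.8) = 0.002815 K/W
R_total = 0.003472 K/W
Q = ΔT / R_total = 16 / 0.003472

Q ≈ 4610 W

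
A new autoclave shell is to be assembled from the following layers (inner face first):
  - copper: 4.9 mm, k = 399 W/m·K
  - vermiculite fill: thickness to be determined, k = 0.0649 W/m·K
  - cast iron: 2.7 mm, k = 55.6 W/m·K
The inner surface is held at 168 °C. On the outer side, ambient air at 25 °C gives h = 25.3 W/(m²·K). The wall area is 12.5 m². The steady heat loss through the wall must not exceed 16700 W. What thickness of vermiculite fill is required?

L ≈ 4.38 mm

Using the resistance-network approach (series):
R_copper = L/(kA) = 0.0049/(399×12.5) = 9.825×10^-7 K/W
R_cast iron = L/(kA) = 0.0027/(55.6×12.5) = 3.885×10^-6 K/W
R_outer film = 1/(h_o·A) = 1/(25.3×12.5) = 0.003162 K/W
Sum of the known resistances R_other = 0.003167 K/W
Required total resistance R_tot = ΔT/Q_allow = 143/16700 = 0.008563 K/W
R_vermiculite fill = R_tot − R_other = 0.005396 K/W
L = R·k·A = 0.005396×0.0649×12.5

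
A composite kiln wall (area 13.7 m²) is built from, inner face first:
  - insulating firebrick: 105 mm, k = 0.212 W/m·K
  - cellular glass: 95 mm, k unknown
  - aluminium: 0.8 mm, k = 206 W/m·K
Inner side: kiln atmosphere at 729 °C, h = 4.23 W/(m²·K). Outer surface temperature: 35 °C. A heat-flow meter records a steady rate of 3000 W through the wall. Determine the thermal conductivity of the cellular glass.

Model the wall as resistances in series:
R_inner film = 1/(h_i·A) = 1/(4.23×13.7) = 0.01726 K/W
R_insulating firebrick = L/(kA) = 0.105/(0.212×13.7) = 0.03615 K/W
R_aluminium = L/(kA) = 0.0008/(206×13.7) = 2.835×10^-7 K/W
Sum of known resistances R_other = 0.05341 K/W
Total R = ΔT/Q = 694/3000 = 0.2313 K/W
R_cellular glass = R_total − R_other = 0.1779 K/W
k = L/(R·A) = 0.095/(0.1779×13.7)

k ≈ 0.039 W/(m·K)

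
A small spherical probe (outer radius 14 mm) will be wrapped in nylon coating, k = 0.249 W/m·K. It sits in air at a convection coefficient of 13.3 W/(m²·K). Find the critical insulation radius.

r_cr ≈ 37.4 mm

For a sphere r_cr = 2k/h = 2×0.249/13.3
r_cr = 37.4 mm; since the bare radius (14 mm) is below r_cr, adding a thin layer of insulation will *increase* heat loss.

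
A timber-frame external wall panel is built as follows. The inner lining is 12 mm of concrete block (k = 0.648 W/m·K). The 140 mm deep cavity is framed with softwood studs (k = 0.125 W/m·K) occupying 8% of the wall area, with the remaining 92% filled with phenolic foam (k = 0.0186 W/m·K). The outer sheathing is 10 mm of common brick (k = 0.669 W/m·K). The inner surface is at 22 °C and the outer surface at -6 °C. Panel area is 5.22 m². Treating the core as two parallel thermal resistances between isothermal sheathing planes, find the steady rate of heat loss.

Q ≈ 28.1 W

Sheathing layers in series; stud and cavity paths in parallel between them.
R_inner = 0.012/(0.648×5.22) = 0.003548 K/W
R_stud  = 0.14/(0.125×0.08×5.22) = 2.682 K/W
R_cav   = 0.14/(0.0186×0.92×5.22) = 1.567 K/W
1/R_core = 1/R_stud + 1/R_cav → R_core = 0.9892 K/W
R_outer = 0.01/(0.669×5.22) = 0.002864 K/W
R_total = 0.9956 K/W
Q = ΔT/R_total = 28/0.9956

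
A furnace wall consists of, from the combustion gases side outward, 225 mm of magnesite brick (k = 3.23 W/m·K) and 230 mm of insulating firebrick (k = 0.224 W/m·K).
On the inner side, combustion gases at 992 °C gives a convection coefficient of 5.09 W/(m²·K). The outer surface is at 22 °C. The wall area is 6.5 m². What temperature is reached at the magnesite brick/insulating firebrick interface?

T ≈ 792 °C

Model the wall as resistances in series:
R_inner film = 1/(h_i·A) = 1/(5.09×6.5) = 0.03023 K/W
R_magnesite brick = L/(kA) = 0.225/(3.23×6.5) = 0.01072 K/W
R_insulating firebrick = L/(kA) = 0.23/(0.224×6.5) = 0.158 K/W
R_total = 0.1989 K/W;  Q = ΔT/R_total = 970/0.1989 = 4877 W
T_interface = T_inner − Q·ΣR(inner→interface) = 992 − 4880×0.04094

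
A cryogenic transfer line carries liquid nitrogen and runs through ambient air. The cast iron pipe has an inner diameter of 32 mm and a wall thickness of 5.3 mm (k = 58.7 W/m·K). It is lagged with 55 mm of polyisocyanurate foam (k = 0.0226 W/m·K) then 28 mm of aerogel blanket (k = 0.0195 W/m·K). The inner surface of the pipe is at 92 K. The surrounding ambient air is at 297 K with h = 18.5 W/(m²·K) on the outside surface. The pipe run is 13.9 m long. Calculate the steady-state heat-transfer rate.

Per-layer cylindrical resistances, series-summed:
R_cast iron pipe wall = ln(21.3/16)/(2π×58.7×13.9) = 5.581×10^-5 K/W
R_polyisocyanurate foam = ln(76.3/21.3)/(2π×0.0226×13.9) = 0.6465 K/W
R_aerogel blanket = ln(104.3/76.3)/(2π×0.0195×13.9) = 0.1836 K/W
R_outer film = 1/(h_o·2πr_oL) = 1/(18.5×2π×0.1043×13.9) = 0.005934 K/W
R_total = 0.836 K/W
Q = ΔT/R_total = 205/0.836

Q ≈ 245 W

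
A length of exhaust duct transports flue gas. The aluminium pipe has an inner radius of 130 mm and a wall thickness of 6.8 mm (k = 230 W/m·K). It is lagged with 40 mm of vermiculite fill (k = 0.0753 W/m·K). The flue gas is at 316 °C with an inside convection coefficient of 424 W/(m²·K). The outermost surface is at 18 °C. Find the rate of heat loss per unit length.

q′ ≈ 547 W/m

Cylindrical conduction, so R = ln(r₂/r₁)/(2πkL) per layer, in series:
R_inner film = 1/(h_i·2πr₁L) = 1/(424×2π×0.13×1) = 0.002887 K/W
R_aluminium pipe wall = ln(136.8/130)/(2π×230×1) = 3.528×10^-5 K/W
R_vermiculite fill = ln(176.8/136.8)/(2π×0.0753×1) = 0.5421 K/W
R_total = 0.5451 K/W
Q = ΔT/R_total = 298/0.5451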